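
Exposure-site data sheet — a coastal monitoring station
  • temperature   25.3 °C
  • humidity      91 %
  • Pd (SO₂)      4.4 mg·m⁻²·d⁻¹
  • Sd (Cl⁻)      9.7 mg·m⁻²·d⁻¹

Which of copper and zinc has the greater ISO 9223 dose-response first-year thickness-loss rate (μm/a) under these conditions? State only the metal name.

copper: T>10 °C ⇒ hinge -0.080·(25.3−10) = -1.2240
  Pd branch = 0.0053·Pd^0.26·e^(0.059·RH+f) = 0.4917 μm/a
  Sd branch = 0.01025·Sd^0.27·e^(0.036·RH+0.049·T) = 1.731 μm/a
  r_corr = 0.4917 + 1.731 = 2.223 μm/a
zinc: f(T) = -0.071·(T−10) [T>10 °C] = -1.0863
  Pd branch = 0.0129·Pd^0.44·e^(0.046·RH+f) = 0.5494 μm/a
  Sd branch = 0.0175·Sd^0.57·e^(0.008·RH+0.085·T) = 1.137 μm/a
  r_corr = 0.5494 + 1.137 = 1.686 μm/a
Ordering by μm/a: copper (2.22) > zinc (1.69)

copper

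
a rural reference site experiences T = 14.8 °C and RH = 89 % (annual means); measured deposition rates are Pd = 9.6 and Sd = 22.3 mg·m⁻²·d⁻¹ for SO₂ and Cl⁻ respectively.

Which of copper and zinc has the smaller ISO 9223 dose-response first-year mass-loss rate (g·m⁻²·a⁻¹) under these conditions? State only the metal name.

copper: f(T) = -0.080·(T−10) [T>10 °C] = -0.3840
  SO₂ term: 0.0053·9.6^0.26·exp(0.059·89-0.3840) = 1.24
  Sd branch = 0.01025·Sd^0.27·e^(0.036·RH+0.049·T) = 1.206 μm/a
  r_corr = 1.24 + 1.206 = 2.445 μm/a
  mass loss = 2.445 μm/a × 8.96 g/cm³ = 21.91 g·m⁻²·a⁻¹
zinc: temperature factor f = -0.071·(4.8) = -0.3408
  Pd branch = 0.0129·Pd^0.44·e^(0.046·RH+f) = 1.489 μm/a
  Cl⁻ term: 0.0175·22.3^0.57·exp(0.008·89+0.085·14.8) = 0.7364
  r_corr = 1.489 + 0.7364 = 2.225 μm/a
  mass loss = 2.225 μm/a × 7.14 g/cm³ = 15.89 g·m⁻²·a⁻¹
Ordering by g·m⁻²·a⁻¹: copper (21.9) > zinc (15.9)

zinc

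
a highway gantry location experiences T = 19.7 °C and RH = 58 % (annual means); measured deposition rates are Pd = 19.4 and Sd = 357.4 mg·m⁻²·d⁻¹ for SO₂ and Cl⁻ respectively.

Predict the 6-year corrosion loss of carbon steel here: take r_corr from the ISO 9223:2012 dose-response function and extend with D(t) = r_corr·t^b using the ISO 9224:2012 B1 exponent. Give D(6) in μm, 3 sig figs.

carbon steel: temperature factor f = -0.054·(9.7) = -0.5238
  sulphur-dioxide contribution → 15.63 μm/a
  chloride contribution → 58.21 μm/a
  total first-year rate 73.84 μm/a
Power-law: D(6) = r_corr · 6^0.523
  D(6) = 73.84 × 6^0.523 = 73.84 × 2.553 = 188.5 μm

D(6) = 188 μm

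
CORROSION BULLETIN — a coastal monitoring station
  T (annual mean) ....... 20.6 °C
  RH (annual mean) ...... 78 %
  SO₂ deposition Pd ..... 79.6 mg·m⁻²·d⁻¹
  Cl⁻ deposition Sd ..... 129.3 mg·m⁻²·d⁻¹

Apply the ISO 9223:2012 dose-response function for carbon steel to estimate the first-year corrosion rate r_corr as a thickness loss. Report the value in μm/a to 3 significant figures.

r_corr = 108 μm/a

carbon steel: f(T) = -0.054·(T−10) [T>10 °C] = -0.5724
  SO₂ term: 1.77·79.6^0.52·exp(0.02·78-0.5724) = 46.28
  Cl⁻ term: 0.102·129.3^0.62·exp(0.033·78+0.04·20.6) = 62.16
  sum: 46.28 + 62.16 → r_corr = 108.4 μm/a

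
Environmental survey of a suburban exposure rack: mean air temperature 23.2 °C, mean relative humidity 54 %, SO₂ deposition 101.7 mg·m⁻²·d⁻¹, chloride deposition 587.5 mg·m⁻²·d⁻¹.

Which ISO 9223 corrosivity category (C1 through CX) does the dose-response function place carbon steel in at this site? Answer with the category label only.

C5

carbon steel: T>10 °C ⇒ hinge -0.054·(23.2−10) = -0.7128
  Pd branch = 1.77·Pd^0.52·e^(0.02·RH+f) = 28.27 μm/a
  Sd branch = 0.102·Sd^0.62·e^(0.033·RH+0.04·T) = 79.86 μm/a
  sum: 28.27 + 79.86 → r_corr = 108.1 μm/a
108 μm/a falls in (80, 200] for carbon steel → category C5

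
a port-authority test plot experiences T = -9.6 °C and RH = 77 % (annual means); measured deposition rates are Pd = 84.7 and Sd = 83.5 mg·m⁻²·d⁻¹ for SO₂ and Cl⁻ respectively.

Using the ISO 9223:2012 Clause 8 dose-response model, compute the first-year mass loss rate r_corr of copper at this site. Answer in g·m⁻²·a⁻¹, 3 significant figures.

r_corr = 4.23 g·m⁻²·a⁻¹

copper: T≤10 °C ⇒ hinge +0.126·(-9.6−10) = -2.4696
  SO₂ term: 0.0053·84.7^0.26·exp(0.059·77-2.4696) = 0.1337
  Cl⁻ term: 0.01025·83.5^0.27·exp(0.036·77+0.049·-9.6) = 0.3382
  r_corr = 0.1337 + 0.3382 = 0.4718 μm/a
Convert to mass loss: 0.4718 μm/a × 8.96 g/cm³ = 4.228 g·m⁻²·a⁻¹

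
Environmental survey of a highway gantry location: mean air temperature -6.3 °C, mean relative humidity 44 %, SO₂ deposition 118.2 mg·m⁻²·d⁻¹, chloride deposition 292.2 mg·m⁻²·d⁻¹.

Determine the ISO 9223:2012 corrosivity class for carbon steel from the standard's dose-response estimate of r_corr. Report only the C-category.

carbon steel: temperature factor f = +0.150·(-16.3) = -2.4450
  SO₂ term: 1.77·118.2^0.52·exp(0.02·44-2.4450) = 4.427
  Sd branch = 0.102·Sd^0.62·e^(0.033·RH+0.04·T) = 11.44 μm/a
  r_corr = 4.427 + 11.44 = 15.87 μm/a
Category bounds: 1.3…25 μm/a bracket r_corr ⇒ C2

C2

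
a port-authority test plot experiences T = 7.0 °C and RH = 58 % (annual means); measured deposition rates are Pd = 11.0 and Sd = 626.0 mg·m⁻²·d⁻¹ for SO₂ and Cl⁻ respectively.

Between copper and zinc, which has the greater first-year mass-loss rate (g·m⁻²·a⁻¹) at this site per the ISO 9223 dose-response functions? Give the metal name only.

copper: temperature factor f = +0.126·(-3.0) = -0.3780
  sulphur-dioxide contribution → 0.2075 μm/a
  chloride contribution → 0.6631 μm/a
  total first-year rate 0.8706 μm/a
  mass loss = 0.8706 μm/a × 8.96 g/cm³ = 7.8 g·m⁻²·a⁻¹
zinc: f(T) = +0.038·(T−10) [T≤10 °C] = -0.1140
  sulphur-dioxide contribution → 0.4764 μm/a
  chloride contribution → 1.982 μm/a
  ⇒ r_corr(zinc) = 2.458 μm/a
  mass loss = 2.458 μm/a × 7.14 g/cm³ = 17.55 g·m⁻²·a⁻¹
Ordering by g·m⁻²·a⁻¹: zinc (17.5) > copper (7.8)

zinc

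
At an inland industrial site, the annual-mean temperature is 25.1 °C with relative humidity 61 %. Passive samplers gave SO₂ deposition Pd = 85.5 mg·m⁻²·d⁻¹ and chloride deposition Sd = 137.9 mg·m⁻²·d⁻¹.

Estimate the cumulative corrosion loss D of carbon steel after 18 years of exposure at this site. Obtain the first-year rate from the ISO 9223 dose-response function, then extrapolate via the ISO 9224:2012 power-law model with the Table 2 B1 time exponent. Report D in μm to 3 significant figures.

D(18) = 322 μm

carbon steel: T>10 °C ⇒ hinge -0.054·(25.1−10) = -0.8154
  SO₂ term: 1.77·85.5^0.52·exp(0.02·61-0.8154) = 26.81
  Cl⁻ term: 0.102·137.9^0.62·exp(0.033·61+0.04·25.1) = 44.2
  r_corr = 26.81 + 44.2 = 71.01 μm/a
Power-law: D(18) = r_corr · 18^0.523
  D(18) = 71.01 × 18^0.523 = 71.01 × 4.534 = 322 μm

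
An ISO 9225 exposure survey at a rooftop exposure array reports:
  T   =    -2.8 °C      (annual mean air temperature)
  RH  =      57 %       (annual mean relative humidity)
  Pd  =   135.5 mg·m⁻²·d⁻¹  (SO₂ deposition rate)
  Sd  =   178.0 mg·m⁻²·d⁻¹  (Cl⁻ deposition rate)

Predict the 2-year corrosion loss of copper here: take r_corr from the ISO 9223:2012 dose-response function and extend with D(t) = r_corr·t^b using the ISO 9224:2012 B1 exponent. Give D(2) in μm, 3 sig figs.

D(2) = 0.621 μm

copper: T≤10 °C ⇒ hinge +0.126·(-2.8−10) = -1.6128
  Pd branch = 0.0053·Pd^0.26·e^(0.059·RH+f) = 0.1093 μm/a
  Cl⁻ term: 0.01025·178.0^0.27·exp(0.036·57+0.049·-2.8) = 0.2818
  sum: 0.1093 + 0.2818 → r_corr = 0.3911 μm/a
Long-term exponent b (ISO 9224 Table 2, B1) = 0.667
  D(2) = 0.3911 × 2^0.667 = 0.3911 × 1.588 = 0.621 μm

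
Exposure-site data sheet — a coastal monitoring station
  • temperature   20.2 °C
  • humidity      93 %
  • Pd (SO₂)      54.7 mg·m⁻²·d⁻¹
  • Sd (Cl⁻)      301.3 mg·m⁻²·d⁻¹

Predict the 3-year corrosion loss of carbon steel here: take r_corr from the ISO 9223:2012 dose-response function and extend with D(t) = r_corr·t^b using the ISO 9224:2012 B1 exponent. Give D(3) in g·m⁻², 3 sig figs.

D(3) = 3.10e+03 g·m⁻²

carbon steel: temperature factor f = -0.054·(10.2) = -0.5508
  SO₂ term: 1.77·54.7^0.52·exp(0.02·93-0.5508) = 52.52
  Cl⁻ term: 0.102·301.3^0.62·exp(0.033·93+0.04·20.2) = 169.6
  sum: 52.52 + 169.6 → r_corr = 222.1 μm/a
ISO 9224: D(t) = r_corr · t^b with b = 0.523 (carbon steel, B1)
  D(3) = 222.1 × 3^0.523 = 222.1 × 1.776 = 394.5 μm
  Mass loss = 394.5 μm × 7.85 g/cm³ = 3097 g·m⁻²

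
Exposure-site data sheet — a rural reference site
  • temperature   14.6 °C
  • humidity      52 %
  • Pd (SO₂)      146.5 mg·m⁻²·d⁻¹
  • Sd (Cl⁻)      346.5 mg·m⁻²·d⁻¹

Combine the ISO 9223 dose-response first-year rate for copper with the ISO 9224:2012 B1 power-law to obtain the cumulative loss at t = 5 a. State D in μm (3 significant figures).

D(5) = 2.78 μm

copper: f(T) = -0.080·(T−10) [T>10 °C] = -0.3680
  Pd branch = 0.0053·Pd^0.26·e^(0.059·RH+f) = 0.2884 μm/a
  Sd branch = 0.01025·Sd^0.27·e^(0.036·RH+0.049·T) = 0.6609 μm/a
  sum: 0.2884 + 0.6609 → r_corr = 0.9493 μm/a
ISO 9224: D(t) = r_corr · t^b with b = 0.667 (copper, B1)
  D(5) = 0.9493 × 5^0.667 = 0.9493 × 2.926 = 2.777 μm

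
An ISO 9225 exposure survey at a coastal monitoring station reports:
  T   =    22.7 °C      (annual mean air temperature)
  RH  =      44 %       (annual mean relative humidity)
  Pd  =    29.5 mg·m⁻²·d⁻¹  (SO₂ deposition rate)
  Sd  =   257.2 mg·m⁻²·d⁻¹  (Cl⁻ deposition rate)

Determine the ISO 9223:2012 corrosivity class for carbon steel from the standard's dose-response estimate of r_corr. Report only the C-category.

C3

carbon steel: temperature factor f = -0.054·(12.7) = -0.6858
  sulphur-dioxide contribution → 12.49 μm/a
  chloride contribution → 33.72 μm/a
  total first-year rate 46.21 μm/a
Category bounds: 25…50 μm/a bracket r_corr ⇒ C3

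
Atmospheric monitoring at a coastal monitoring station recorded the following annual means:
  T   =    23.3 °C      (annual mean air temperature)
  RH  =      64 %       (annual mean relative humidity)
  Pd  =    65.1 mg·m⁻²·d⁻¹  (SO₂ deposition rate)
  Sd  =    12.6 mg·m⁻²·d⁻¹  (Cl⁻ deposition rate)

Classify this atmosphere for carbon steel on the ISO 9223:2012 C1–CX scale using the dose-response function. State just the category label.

carbon steel: temperature factor f = -0.054·(13.3) = -0.7182
  sulphur-dioxide contribution → 27.23 μm/a
  chloride contribution → 10.3 μm/a
  total first-year rate 37.53 μm/a
37.5 μm/a falls in (25, 50] for carbon steel → category C3

C3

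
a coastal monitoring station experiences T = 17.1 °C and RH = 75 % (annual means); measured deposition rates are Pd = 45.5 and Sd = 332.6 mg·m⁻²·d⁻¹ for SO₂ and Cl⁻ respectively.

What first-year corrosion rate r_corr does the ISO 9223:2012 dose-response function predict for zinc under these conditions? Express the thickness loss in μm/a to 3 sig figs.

r_corr = 5.05 μm/a

zinc: T>10 °C ⇒ hinge -0.071·(17.1−10) = -0.5041
  sulphur-dioxide contribution → 1.317 μm/a
  chloride contribution → 3.736 μm/a
  total first-year rate 5.052 μm/a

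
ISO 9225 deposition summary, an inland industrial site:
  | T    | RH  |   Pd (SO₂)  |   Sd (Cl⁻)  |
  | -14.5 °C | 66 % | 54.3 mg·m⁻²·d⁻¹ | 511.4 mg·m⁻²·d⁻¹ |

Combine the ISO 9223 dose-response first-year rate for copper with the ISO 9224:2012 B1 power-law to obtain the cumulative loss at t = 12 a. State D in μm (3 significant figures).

copper: T≤10 °C ⇒ hinge +0.126·(-14.5−10) = -3.0870
  Pd branch = 0.0053·Pd^0.26·e^(0.059·RH+f) = 0.03356 μm/a
  Sd branch = 0.01025·Sd^0.27·e^(0.036·RH+0.049·T) = 0.292 μm/a
  sum: 0.03356 + 0.292 → r_corr = 0.3256 μm/a
ISO 9224: D(t) = r_corr · t^b with b = 0.667 (copper, B1)
  D(12) = 0.3256 × 12^0.667 = 0.3256 × 5.246 = 1.708 μm

D(12) = 1.71 μm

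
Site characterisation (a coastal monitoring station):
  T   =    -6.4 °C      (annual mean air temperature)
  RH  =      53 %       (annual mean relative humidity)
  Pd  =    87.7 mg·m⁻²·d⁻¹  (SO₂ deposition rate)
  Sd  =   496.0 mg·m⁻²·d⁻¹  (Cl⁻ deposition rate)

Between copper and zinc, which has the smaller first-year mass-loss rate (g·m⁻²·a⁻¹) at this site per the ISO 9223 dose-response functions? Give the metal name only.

copper

copper: temperature factor f = +0.126·(-16.4) = -2.0664
  SO₂ term: 0.0053·87.7^0.26·exp(0.059·53-2.0664) = 0.04899
  Sd branch = 0.01025·Sd^0.27·e^(0.036·RH+0.049·T) = 0.2697 μm/a
  r_corr = 0.04899 + 0.2697 = 0.3187 μm/a
  mass loss = 0.3187 μm/a × 8.96 g/cm³ = 2.856 g·m⁻²·a⁻¹
zinc: T≤10 °C ⇒ hinge +0.038·(-6.4−10) = -0.6232
  SO₂ term: 0.0129·87.7^0.44·exp(0.046·53-0.6232) = 0.5671
  Sd branch = 0.0175·Sd^0.57·e^(0.008·RH+0.085·T) = 0.5338 μm/a
  r_corr = 0.5671 + 0.5338 = 1.101 μm/a
  mass loss = 1.101 μm/a × 7.14 g/cm³ = 7.86 g·m⁻²·a⁻¹
Ordering by g·m⁻²·a⁻¹: zinc (7.86) > copper (2.86)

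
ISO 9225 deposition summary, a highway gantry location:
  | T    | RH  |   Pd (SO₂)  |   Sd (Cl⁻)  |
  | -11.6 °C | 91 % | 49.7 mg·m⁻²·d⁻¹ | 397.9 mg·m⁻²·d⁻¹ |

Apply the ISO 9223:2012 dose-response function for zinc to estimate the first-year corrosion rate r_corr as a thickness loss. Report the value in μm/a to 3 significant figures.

zinc: temperature factor f = +0.038·(-21.6) = -0.8208
  Pd branch = 0.0129·Pd^0.44·e^(0.046·RH+f) = 2.082 μm/a
  Cl⁻ term: 0.0175·397.9^0.57·exp(0.008·91+0.085·-11.6) = 0.4101
  sum: 2.082 + 0.4101 → r_corr = 2.492 μm/a

r_corr = 2.49 μm/a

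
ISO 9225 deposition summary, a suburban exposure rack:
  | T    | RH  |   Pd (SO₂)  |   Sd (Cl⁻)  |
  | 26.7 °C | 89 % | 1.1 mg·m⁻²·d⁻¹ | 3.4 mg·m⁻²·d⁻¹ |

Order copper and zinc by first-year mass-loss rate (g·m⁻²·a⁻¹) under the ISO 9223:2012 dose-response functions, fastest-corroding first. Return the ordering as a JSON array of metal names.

copper: f(T) = -0.080·(T−10) [T>10 °C] = -1.3360
  SO₂ term: 0.0053·1.1^0.26·exp(0.059·89-1.3360) = 0.2725
  Sd branch = 0.01025·Sd^0.27·e^(0.036·RH+0.049·T) = 1.3 μm/a
  r_corr = 0.2725 + 1.3 = 1.572 μm/a
  mass loss = 1.572 μm/a × 8.96 g/cm³ = 14.09 g·m⁻²·a⁻¹
zinc: T>10 °C ⇒ hinge -0.071·(26.7−10) = -1.1857
  SO₂ term: 0.0129·1.1^0.44·exp(0.046·89-1.1857) = 0.2465
  Cl⁻ term: 0.0175·3.4^0.57·exp(0.008·89+0.085·26.7) = 0.6932
  r_corr = 0.2465 + 0.6932 = 0.9397 μm/a
  mass loss = 0.9397 μm/a × 7.14 g/cm³ = 6.709 g·m⁻²·a⁻¹
Ordering by g·m⁻²·a⁻¹: copper (14.1) > zinc (6.71)

["copper", "zinc"]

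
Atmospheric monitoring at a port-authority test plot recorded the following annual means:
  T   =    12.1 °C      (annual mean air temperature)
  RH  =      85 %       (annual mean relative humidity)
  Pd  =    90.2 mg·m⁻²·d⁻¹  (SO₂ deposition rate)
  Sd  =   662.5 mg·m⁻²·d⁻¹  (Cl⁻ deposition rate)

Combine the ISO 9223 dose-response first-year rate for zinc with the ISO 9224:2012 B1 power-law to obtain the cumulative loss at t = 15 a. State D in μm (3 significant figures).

D(15) = 71.8 μm

zinc: temperature factor f = -0.071·(2.1) = -0.1491
  SO₂ term: 0.0129·90.2^0.44·exp(0.046·85-0.1491) = 4.02
  Cl⁻ term: 0.0175·662.5^0.57·exp(0.008·85+0.085·12.1) = 3.918
  sum: 4.02 + 3.918 → r_corr = 7.938 μm/a
Power-law: D(15) = r_corr · 15^0.813
  D(15) = 7.938 × 15^0.813 = 7.938 × 9.04 = 71.76 μm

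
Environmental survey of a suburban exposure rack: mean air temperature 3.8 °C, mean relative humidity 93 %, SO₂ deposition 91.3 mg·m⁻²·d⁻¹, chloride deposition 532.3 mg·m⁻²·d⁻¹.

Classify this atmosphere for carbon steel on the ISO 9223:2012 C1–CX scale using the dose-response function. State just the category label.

carbon steel: temperature factor f = +0.150·(-6.2) = -0.9300
  Pd branch = 1.77·Pd^0.52·e^(0.02·RH+f) = 46.92 μm/a
  Cl⁻ term: 0.102·532.3^0.62·exp(0.033·93+0.04·3.8) = 125.2
  r_corr = 46.92 + 125.2 = 172.1 μm/a
Category bounds: 80…200 μm/a bracket r_corr ⇒ C5

C5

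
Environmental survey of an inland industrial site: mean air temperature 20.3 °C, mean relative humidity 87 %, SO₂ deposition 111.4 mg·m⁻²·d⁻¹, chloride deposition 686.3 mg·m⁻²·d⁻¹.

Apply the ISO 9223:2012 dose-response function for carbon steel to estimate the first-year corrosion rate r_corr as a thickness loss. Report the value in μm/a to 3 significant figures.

carbon steel: f(T) = -0.054·(T−10) [T>10 °C] = -0.5562
  SO₂ term: 1.77·111.4^0.52·exp(0.02·87-0.5562) = 67.06
  Cl⁻ term: 0.102·686.3^0.62·exp(0.033·87+0.04·20.3) = 232.7
  r_corr = 67.06 + 232.7 = 299.7 μm/a

r_corr = 300 μm/a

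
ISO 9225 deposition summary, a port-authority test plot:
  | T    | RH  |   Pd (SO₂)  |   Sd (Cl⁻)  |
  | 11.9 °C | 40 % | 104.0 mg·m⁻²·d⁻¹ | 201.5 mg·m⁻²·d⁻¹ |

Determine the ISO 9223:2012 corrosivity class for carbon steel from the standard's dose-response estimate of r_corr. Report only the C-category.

carbon steel: T>10 °C ⇒ hinge -0.054·(11.9−10) = -0.1026
  SO₂ term: 1.77·104.0^0.52·exp(0.02·40-0.1026) = 39.78
  Sd branch = 0.102·Sd^0.62·e^(0.033·RH+0.04·T) = 16.49 μm/a
  r_corr = 39.78 + 16.49 = 56.27 μm/a
56.3 μm/a falls in (50, 80] for carbon steel → category C4

C4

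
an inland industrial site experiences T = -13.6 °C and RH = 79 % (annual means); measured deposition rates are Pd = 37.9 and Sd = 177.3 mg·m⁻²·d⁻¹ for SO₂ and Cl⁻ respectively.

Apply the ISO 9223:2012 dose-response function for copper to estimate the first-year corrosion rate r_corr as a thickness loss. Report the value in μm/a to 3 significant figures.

r_corr = 0.440 μm/a

copper: T≤10 °C ⇒ hinge +0.126·(-13.6−10) = -2.9736
  sulphur-dioxide contribution → 0.07371 μm/a
  chloride contribution → 0.3661 μm/a
  ⇒ r_corr(copper) = 0.4398 μm/a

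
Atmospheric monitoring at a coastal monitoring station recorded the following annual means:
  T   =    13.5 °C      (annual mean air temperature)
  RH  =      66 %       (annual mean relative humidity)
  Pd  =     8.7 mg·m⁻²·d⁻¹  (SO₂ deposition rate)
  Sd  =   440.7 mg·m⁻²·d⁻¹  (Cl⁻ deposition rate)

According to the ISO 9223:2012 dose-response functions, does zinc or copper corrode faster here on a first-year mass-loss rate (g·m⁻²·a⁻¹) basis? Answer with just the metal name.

zinc: T>10 °C ⇒ hinge -0.071·(13.5−10) = -0.2485
  Pd branch = 0.0129·Pd^0.44·e^(0.046·RH+f) = 0.5427 μm/a
  Cl⁻ term: 0.0175·440.7^0.57·exp(0.008·66+0.085·13.5) = 3.005
  r_corr = 0.5427 + 3.005 = 3.548 μm/a
  mass loss = 3.548 μm/a × 7.14 g/cm³ = 25.33 g·m⁻²·a⁻¹
copper: T>10 °C ⇒ hinge -0.080·(13.5−10) = -0.2800
  SO₂ term: 0.0053·8.7^0.26·exp(0.059·66-0.2800) = 0.3452
  Cl⁻ term: 0.01025·440.7^0.27·exp(0.036·66+0.049·13.5) = 1.106
  sum: 0.3452 + 1.106 → r_corr = 1.451 μm/a
  mass loss = 1.451 μm/a × 8.96 g/cm³ = 13 g·m⁻²·a⁻¹
Ordering by g·m⁻²·a⁻¹: zinc (25.3) > copper (13)

zinc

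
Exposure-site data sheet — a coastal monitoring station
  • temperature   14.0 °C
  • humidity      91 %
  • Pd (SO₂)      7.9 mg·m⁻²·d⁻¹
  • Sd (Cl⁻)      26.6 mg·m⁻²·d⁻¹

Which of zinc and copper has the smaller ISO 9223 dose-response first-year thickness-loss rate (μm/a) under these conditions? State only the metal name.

zinc: temperature factor f = -0.071·(4.0) = -0.2840
  Pd branch = 0.0129·Pd^0.44·e^(0.046·RH+f) = 1.585 μm/a
  Sd branch = 0.0175·Sd^0.57·e^(0.008·RH+0.085·T) = 0.773 μm/a
  sum: 1.585 + 0.773 → r_corr = 2.359 μm/a
copper: f(T) = -0.080·(T−10) [T>10 °C] = -0.3200
  Pd branch = 0.0053·Pd^0.26·e^(0.059·RH+f) = 1.414 μm/a
  Cl⁻ term: 0.01025·26.6^0.27·exp(0.036·91+0.049·14.0) = 1.307
  sum: 1.414 + 1.307 → r_corr = 2.72 μm/a
Ordering by μm/a: copper (2.72) > zinc (2.36)

zinc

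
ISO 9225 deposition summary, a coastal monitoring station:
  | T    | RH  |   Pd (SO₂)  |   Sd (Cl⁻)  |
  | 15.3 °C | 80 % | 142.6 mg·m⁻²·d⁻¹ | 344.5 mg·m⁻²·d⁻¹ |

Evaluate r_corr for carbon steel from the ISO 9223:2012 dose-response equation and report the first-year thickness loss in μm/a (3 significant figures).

carbon steel: f(T) = -0.054·(T−10) [T>10 °C] = -0.2862
  sulphur-dioxide contribution → 86.83 μm/a
  chloride contribution → 98.62 μm/a
  total first-year rate 185.5 μm/a

r_corr = 185 μm/a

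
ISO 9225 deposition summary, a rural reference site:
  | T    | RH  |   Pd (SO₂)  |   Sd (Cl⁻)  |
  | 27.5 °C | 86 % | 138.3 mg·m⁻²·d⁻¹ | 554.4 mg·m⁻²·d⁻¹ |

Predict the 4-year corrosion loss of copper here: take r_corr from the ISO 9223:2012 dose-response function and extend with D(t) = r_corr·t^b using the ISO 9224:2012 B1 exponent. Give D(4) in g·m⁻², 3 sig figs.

copper: T>10 °C ⇒ hinge -0.080·(27.5−10) = -1.4000
  Pd branch = 0.0053·Pd^0.26·e^(0.059·RH+f) = 0.7525 μm/a
  Cl⁻ term: 0.01025·554.4^0.27·exp(0.036·86+0.049·27.5) = 4.801
  sum: 0.7525 + 4.801 → r_corr = 5.554 μm/a
Power-law: D(4) = r_corr · 4^0.667
  D(4) = 5.554 × 4^0.667 = 5.554 × 2.521 = 14 μm
  Mass loss = 14 μm × 8.96 g/cm³ = 125.4 g·m⁻²

D(4) = 125 g·m⁻²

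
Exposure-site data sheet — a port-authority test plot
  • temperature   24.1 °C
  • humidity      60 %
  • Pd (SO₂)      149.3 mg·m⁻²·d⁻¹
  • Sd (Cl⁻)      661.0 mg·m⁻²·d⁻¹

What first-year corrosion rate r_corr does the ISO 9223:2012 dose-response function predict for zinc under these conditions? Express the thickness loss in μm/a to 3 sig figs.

zinc: T>10 °C ⇒ hinge -0.071·(24.1−10) = -1.0011
  SO₂ term: 0.0129·149.3^0.44·exp(0.046·60-1.0011) = 0.6777
  Sd branch = 0.0175·Sd^0.57·e^(0.008·RH+0.085·T) = 8.885 μm/a
  r_corr = 0.6777 + 8.885 = 9.563 μm/a

r_corr = 9.56 μm/a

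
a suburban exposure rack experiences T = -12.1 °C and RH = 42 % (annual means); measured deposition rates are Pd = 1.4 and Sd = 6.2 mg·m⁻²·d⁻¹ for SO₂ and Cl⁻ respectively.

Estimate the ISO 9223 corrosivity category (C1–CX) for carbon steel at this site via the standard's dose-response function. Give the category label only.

carbon steel: T≤10 °C ⇒ hinge +0.150·(-12.1−10) = -3.3150
  Pd branch = 1.77·Pd^0.52·e^(0.02·RH+f) = 0.1775 μm/a
  Cl⁻ term: 0.102·6.2^0.62·exp(0.033·42+0.04·-12.1) = 0.7791
  r_corr = 0.1775 + 0.7791 = 0.9566 μm/a
Category bounds: 0…1.3 μm/a bracket r_corr ⇒ C1

C1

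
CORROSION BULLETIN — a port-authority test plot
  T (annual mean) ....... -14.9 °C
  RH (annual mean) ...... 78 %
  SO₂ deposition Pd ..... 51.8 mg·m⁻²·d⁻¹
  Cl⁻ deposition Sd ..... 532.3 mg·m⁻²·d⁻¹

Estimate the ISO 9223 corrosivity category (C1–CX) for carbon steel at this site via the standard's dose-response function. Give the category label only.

C3

carbon steel: temperature factor f = +0.150·(-24.9) = -3.7350
  SO₂ term: 1.77·51.8^0.52·exp(0.02·78-3.7350) = 1.566
  Cl⁻ term: 0.102·532.3^0.62·exp(0.033·78+0.04·-14.9) = 36.13
  sum: 1.566 + 36.13 → r_corr = 37.69 μm/a
ISO 9223 Table 2 (carbon steel): 25 < 37.7 ≤ 50 μm/a ⇒ C3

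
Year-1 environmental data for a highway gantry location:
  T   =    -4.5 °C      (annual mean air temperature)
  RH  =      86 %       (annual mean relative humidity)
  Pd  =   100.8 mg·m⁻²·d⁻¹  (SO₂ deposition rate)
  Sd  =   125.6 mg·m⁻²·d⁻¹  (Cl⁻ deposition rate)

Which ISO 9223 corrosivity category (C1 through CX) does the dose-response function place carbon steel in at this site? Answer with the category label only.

C3

carbon steel: temperature factor f = +0.150·(-14.5) = -2.1750
  Pd branch = 1.77·Pd^0.52·e^(0.02·RH+f) = 12.36 μm/a
  Sd branch = 0.102·Sd^0.62·e^(0.033·RH+0.04·T) = 29.13 μm/a
  r_corr = 12.36 + 29.13 = 41.49 μm/a
41.5 μm/a falls in (25, 50] for carbon steel → category C3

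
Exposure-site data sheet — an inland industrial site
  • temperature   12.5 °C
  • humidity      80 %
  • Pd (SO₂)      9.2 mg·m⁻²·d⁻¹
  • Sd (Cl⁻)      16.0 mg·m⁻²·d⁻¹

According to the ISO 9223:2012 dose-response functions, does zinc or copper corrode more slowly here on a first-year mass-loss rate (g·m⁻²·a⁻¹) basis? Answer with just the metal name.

zinc

zinc: f(T) = -0.071·(T−10) [T>10 °C] = -0.1775
  sulphur-dioxide contribution → 1.137 μm/a
  chloride contribution → 0.4664 μm/a
  total first-year rate 1.603 μm/a
  mass loss = 1.603 μm/a × 7.14 g/cm³ = 11.45 g·m⁻²·a⁻¹
copper: temperature factor f = -0.080·(2.5) = -0.2000
  sulphur-dioxide contribution → 0.8667 μm/a
  chloride contribution → 0.7122 μm/a
  ⇒ r_corr(copper) = 1.579 μm/a
  mass loss = 1.579 μm/a × 8.96 g/cm³ = 14.15 g·m⁻²·a⁻¹
Ordering by g·m⁻²·a⁻¹: copper (14.1) > zinc (11.4)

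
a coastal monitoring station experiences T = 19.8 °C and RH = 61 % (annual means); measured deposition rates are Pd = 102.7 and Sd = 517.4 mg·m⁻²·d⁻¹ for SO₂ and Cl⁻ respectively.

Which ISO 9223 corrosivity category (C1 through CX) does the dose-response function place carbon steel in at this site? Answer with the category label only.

carbon steel: temperature factor f = -0.054·(9.8) = -0.5292
  sulphur-dioxide contribution → 39.26 μm/a
  chloride contribution → 81.16 μm/a
  ⇒ r_corr(carbon steel) = 120.4 μm/a
ISO 9223 Table 2 (carbon steel): 80 < 120 ≤ 200 μm/a ⇒ C5

C5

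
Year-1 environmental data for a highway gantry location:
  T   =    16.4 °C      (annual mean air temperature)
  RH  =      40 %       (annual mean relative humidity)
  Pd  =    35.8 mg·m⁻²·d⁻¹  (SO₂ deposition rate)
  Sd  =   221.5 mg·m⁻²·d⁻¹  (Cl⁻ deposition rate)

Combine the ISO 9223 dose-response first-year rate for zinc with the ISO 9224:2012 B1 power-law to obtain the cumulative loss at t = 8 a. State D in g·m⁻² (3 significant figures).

zinc: f(T) = -0.071·(T−10) [T>10 °C] = -0.4544
  Pd branch = 0.0129·Pd^0.44·e^(0.046·RH+f) = 0.2489 μm/a
  Sd branch = 0.0175·Sd^0.57·e^(0.008·RH+0.085·T) = 2.11 μm/a
  r_corr = 0.2489 + 2.11 = 2.359 μm/a
Long-term exponent b (ISO 9224 Table 2, B1) = 0.813
  D(8) = 2.359 × 8^0.813 = 2.359 × 5.423 = 12.79 μm
  Mass loss = 12.79 μm × 7.14 g/cm³ = 91.33 g·m⁻²

D(8) = 91.3 g·m⁻²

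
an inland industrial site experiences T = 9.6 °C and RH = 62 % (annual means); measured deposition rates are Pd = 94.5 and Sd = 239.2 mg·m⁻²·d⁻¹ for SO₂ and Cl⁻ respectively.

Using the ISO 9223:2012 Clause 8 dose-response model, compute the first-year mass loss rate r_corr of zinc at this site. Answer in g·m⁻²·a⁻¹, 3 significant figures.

r_corr = 22.2 g·m⁻²·a⁻¹

zinc: f(T) = +0.038·(T−10) [T≤10 °C] = -0.0152
  SO₂ term: 0.0129·94.5^0.44·exp(0.046·62-0.0152) = 1.628
  Sd branch = 0.0175·Sd^0.57·e^(0.008·RH+0.085·T) = 1.475 μm/a
  r_corr = 1.628 + 1.475 = 3.103 μm/a
Convert to mass loss: 3.103 μm/a × 7.14 g/cm³ = 22.16 g·m⁻²·a⁻¹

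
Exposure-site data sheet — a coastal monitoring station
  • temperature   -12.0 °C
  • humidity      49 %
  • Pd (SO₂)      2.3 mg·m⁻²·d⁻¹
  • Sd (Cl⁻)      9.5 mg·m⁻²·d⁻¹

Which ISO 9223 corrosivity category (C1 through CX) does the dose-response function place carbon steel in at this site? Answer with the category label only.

C2

carbon steel: T≤10 °C ⇒ hinge +0.150·(-12.0−10) = -3.3000
  SO₂ term: 1.77·2.3^0.52·exp(0.02·49-3.3000) = 0.2682
  Cl⁻ term: 0.102·9.5^0.62·exp(0.033·49+0.04·-12.0) = 1.284
  sum: 0.2682 + 1.284 → r_corr = 1.552 μm/a
ISO 9223 Table 2 (carbon steel): 1.3 < 1.55 ≤ 25 μm/a ⇒ C2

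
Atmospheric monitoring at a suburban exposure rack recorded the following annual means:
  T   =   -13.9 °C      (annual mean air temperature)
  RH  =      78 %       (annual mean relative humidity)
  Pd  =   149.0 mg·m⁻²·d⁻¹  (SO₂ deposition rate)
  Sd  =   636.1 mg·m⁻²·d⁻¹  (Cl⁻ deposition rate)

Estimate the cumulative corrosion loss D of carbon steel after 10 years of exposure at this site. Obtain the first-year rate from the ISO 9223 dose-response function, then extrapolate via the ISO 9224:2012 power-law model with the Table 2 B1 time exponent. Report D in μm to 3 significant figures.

carbon steel: f(T) = +0.150·(T−10) [T≤10 °C] = -3.5850
  sulphur-dioxide contribution → 3.152 μm/a
  chloride contribution → 41.99 μm/a
  total first-year rate 45.15 μm/a
Power-law: D(10) = r_corr · 10^0.523
  D(10) = 45.15 × 10^0.523 = 45.15 × 3.334 = 150.5 μm

D(10) = 151 μm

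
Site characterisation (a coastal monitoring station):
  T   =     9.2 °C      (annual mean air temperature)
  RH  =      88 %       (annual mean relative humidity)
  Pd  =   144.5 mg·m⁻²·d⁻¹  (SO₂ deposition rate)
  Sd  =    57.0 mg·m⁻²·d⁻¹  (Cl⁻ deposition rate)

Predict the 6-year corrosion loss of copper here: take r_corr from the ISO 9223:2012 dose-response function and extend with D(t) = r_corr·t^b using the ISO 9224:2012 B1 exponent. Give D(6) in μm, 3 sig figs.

copper: f(T) = +0.126·(T−10) [T≤10 °C] = -0.1008
  SO₂ term: 0.0053·144.5^0.26·exp(0.059·88-0.1008) = 3.14
  Cl⁻ term: 0.01025·57.0^0.27·exp(0.036·88+0.049·9.2) = 1.139
  sum: 3.14 + 1.139 → r_corr = 4.279 μm/a
ISO 9224: D(t) = r_corr · t^b with b = 0.667 (copper, B1)
  D(6) = 4.279 × 6^0.667 = 4.279 × 3.304 = 14.14 μm

D(6) = 14.1 μm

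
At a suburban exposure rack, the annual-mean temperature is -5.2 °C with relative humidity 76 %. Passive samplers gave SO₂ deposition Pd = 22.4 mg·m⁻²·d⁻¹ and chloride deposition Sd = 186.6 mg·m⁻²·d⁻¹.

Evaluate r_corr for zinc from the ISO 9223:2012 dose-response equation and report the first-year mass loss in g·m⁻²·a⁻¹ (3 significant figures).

zinc: f(T) = +0.038·(T−10) [T≤10 °C] = -0.5776
  sulphur-dioxide contribution → 0.9379 μm/a
  chloride contribution → 0.407 μm/a
  total first-year rate 1.345 μm/a
Convert to mass loss: 1.345 μm/a × 7.14 g/cm³ = 9.602 g·m⁻²·a⁻¹

r_corr = 9.60 g·m⁻²·a⁻¹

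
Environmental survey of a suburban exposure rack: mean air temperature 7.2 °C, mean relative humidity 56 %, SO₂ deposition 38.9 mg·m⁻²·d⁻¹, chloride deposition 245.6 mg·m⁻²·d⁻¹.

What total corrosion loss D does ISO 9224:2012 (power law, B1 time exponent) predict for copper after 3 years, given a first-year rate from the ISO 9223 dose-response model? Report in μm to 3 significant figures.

copper: temperature factor f = +0.126·(-2.8) = -0.3528
  Pd branch = 0.0053·Pd^0.26·e^(0.059·RH+f) = 0.2626 μm/a
  Cl⁻ term: 0.01025·245.6^0.27·exp(0.036·56+0.049·7.2) = 0.484
  r_corr = 0.2626 + 0.484 = 0.7466 μm/a
Long-term exponent b (ISO 9224 Table 2, B1) = 0.667
  D(3) = 0.7466 × 3^0.667 = 0.7466 × 2.081 = 1.554 μm

D(3) = 1.55 μm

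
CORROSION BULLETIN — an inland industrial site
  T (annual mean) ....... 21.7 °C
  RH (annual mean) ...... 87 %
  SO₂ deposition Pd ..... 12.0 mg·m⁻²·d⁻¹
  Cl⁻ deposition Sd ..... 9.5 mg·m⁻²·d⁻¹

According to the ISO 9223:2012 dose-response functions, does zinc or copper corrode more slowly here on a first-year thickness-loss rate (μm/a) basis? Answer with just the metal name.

zinc: temperature factor f = -0.071·(11.7) = -0.8307
  SO₂ term: 0.0129·12.0^0.44·exp(0.046·87-0.8307) = 0.9177
  Cl⁻ term: 0.0175·9.5^0.57·exp(0.008·87+0.085·21.7) = 0.8011
  sum: 0.9177 + 0.8011 → r_corr = 1.719 μm/a
copper: temperature factor f = -0.080·(11.7) = -0.9360
  SO₂ term: 0.0053·12.0^0.26·exp(0.059·87-0.9360) = 0.6724
  Cl⁻ term: 0.01025·9.5^0.27·exp(0.036·87+0.049·21.7) = 1.249
  r_corr = 0.6724 + 1.249 = 1.922 μm/a
Ordering by μm/a: copper (1.92) > zinc (1.72)

zinc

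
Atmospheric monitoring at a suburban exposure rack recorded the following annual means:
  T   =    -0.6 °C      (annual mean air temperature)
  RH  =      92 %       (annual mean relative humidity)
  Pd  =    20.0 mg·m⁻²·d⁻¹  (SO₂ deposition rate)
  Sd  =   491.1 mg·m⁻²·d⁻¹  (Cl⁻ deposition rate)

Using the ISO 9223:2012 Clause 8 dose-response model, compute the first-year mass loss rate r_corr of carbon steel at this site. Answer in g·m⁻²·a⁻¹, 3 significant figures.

carbon steel: T≤10 °C ⇒ hinge +0.150·(-0.6−10) = -1.5900
  sulphur-dioxide contribution → 10.79 μm/a
  chloride contribution → 96.65 μm/a
  total first-year rate 107.4 μm/a
Convert to mass loss: 107.4 μm/a × 7.85 g/cm³ = 843.4 g·m⁻²·a⁻¹

r_corr = 843 g·m⁻²·a⁻¹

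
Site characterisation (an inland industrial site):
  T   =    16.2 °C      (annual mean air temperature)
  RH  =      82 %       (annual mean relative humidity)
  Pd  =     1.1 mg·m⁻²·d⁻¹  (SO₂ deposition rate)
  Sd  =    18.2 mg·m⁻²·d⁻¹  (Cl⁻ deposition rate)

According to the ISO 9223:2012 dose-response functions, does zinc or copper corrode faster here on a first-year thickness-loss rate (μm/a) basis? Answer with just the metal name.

copper

zinc: T>10 °C ⇒ hinge -0.071·(16.2−10) = -0.4402
  SO₂ term: 0.0129·1.1^0.44·exp(0.046·82-0.4402) = 0.3765
  Cl⁻ term: 0.0175·18.2^0.57·exp(0.008·82+0.085·16.2) = 0.6986
  r_corr = 0.3765 + 0.6986 = 1.075 μm/a
copper: f(T) = -0.080·(T−10) [T>10 °C] = -0.4960
  Pd branch = 0.0053·Pd^0.26·e^(0.059·RH+f) = 0.4176 μm/a
  Sd branch = 0.01025·Sd^0.27·e^(0.036·RH+0.049·T) = 0.95 μm/a
  r_corr = 0.4176 + 0.95 = 1.368 μm/a
Ordering by μm/a: copper (1.37) > zinc (1.08)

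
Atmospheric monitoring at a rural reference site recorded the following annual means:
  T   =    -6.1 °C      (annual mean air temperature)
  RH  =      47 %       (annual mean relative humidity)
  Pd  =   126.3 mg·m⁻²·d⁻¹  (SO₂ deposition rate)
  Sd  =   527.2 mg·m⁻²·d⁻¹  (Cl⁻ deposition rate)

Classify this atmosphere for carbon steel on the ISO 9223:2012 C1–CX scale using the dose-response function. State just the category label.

C2

carbon steel: f(T) = +0.150·(T−10) [T≤10 °C] = -2.4150
  SO₂ term: 1.77·126.3^0.52·exp(0.02·47-2.4150) = 5.013
  Cl⁻ term: 0.102·527.2^0.62·exp(0.033·47+0.04·-6.1) = 18.36
  r_corr = 5.013 + 18.36 = 23.37 μm/a
ISO 9223 Table 2 (carbon steel): 1.3 < 23.4 ≤ 25 μm/a ⇒ C2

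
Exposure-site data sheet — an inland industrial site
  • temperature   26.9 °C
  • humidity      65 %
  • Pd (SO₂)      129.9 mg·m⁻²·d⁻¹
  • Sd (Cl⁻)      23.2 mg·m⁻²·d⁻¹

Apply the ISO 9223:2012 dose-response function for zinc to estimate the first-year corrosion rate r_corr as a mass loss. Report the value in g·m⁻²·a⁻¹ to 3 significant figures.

r_corr = 17.1 g·m⁻²·a⁻¹

zinc: f(T) = -0.071·(T−10) [T>10 °C] = -1.1999
  SO₂ term: 0.0129·129.9^0.44·exp(0.046·65-1.1999) = 0.6577
  Sd branch = 0.0175·Sd^0.57·e^(0.008·RH+0.085·T) = 1.739 μm/a
  sum: 0.6577 + 1.739 → r_corr = 2.396 μm/a
Convert to mass loss: 2.396 μm/a × 7.14 g/cm³ = 17.11 g·m⁻²·a⁻¹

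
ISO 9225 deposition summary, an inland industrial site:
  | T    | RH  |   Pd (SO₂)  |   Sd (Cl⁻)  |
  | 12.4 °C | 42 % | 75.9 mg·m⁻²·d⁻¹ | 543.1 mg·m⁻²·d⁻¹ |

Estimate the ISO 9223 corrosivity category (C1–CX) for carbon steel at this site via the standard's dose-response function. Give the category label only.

carbon steel: temperature factor f = -0.054·(2.4) = -0.1296
  sulphur-dioxide contribution → 34.22 μm/a
  chloride contribution → 33.23 μm/a
  ⇒ r_corr(carbon steel) = 67.45 μm/a
67.4 μm/a falls in (50, 80] for carbon steel → category C4

C4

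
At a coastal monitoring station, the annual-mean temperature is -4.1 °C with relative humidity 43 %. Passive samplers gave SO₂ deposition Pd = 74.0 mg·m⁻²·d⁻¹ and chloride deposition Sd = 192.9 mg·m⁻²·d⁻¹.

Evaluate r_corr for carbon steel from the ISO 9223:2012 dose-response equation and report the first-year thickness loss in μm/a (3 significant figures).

carbon steel: temperature factor f = +0.150·(-14.1) = -2.1150
  sulphur-dioxide contribution → 4.731 μm/a
  chloride contribution → 9.344 μm/a
  total first-year rate 14.08 μm/a

r_corr = 14.1 μm/a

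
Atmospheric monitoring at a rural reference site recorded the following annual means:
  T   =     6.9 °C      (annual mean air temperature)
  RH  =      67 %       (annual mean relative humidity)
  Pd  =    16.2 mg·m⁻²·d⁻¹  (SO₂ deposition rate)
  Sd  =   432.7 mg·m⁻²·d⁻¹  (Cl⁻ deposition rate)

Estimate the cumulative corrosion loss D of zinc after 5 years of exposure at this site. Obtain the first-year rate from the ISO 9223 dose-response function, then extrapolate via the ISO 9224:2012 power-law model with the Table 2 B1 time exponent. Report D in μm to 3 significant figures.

D(5) = 9.48 μm

zinc: f(T) = +0.038·(T−10) [T≤10 °C] = -0.1178
  sulphur-dioxide contribution → 0.8514 μm/a
  chloride contribution → 1.711 μm/a
  ⇒ r_corr(zinc) = 2.562 μm/a
Long-term exponent b (ISO 9224 Table 2, B1) = 0.813
  D(5) = 2.562 × 5^0.813 = 2.562 × 3.701 = 9.481 μm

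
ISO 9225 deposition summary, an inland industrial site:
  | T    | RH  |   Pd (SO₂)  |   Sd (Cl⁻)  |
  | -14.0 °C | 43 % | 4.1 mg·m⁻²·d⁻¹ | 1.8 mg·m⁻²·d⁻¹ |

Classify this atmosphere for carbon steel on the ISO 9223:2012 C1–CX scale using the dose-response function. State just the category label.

carbon steel: f(T) = +0.150·(T−10) [T≤10 °C] = -3.6000
  Pd branch = 1.77·Pd^0.52·e^(0.02·RH+f) = 0.238 μm/a
  Cl⁻ term: 0.102·1.8^0.62·exp(0.033·43+0.04·-14.0) = 0.3467
  r_corr = 0.238 + 0.3467 = 0.5847 μm/a
ISO 9223 Table 2 (carbon steel): 0 < 0.585 ≤ 1.3 μm/a ⇒ C1

C1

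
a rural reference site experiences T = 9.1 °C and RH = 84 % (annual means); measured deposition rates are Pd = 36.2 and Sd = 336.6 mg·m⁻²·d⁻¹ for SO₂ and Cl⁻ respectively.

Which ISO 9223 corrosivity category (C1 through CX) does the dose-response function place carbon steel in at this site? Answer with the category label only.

C5

carbon steel: f(T) = +0.150·(T−10) [T≤10 °C] = -0.1350
  SO₂ term: 1.77·36.2^0.52·exp(0.02·84-0.1350) = 53.64
  Sd branch = 0.102·Sd^0.62·e^(0.033·RH+0.04·T) = 86.57 μm/a
  r_corr = 53.64 + 86.57 = 140.2 μm/a
140 μm/a falls in (80, 200] for carbon steel → category C5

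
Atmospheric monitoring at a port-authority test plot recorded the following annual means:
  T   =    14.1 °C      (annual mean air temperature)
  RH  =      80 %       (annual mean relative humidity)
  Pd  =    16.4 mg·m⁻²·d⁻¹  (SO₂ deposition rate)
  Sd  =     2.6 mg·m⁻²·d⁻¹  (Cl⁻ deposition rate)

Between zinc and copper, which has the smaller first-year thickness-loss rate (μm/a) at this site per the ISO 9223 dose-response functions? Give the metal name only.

copper

zinc: temperature factor f = -0.071·(4.1) = -0.2911
  SO₂ term: 0.0129·16.4^0.44·exp(0.046·80-0.2911) = 1.309
  Cl⁻ term: 0.0175·2.6^0.57·exp(0.008·80+0.085·14.1) = 0.1897
  sum: 1.309 + 0.1897 → r_corr = 1.499 μm/a
copper: T>10 °C ⇒ hinge -0.080·(14.1−10) = -0.3280
  SO₂ term: 0.0053·16.4^0.26·exp(0.059·80-0.3280) = 0.8863
  Cl⁻ term: 0.01025·2.6^0.27·exp(0.036·80+0.049·14.1) = 0.4716
  sum: 0.8863 + 0.4716 → r_corr = 1.358 μm/a
Ordering by μm/a: zinc (1.5) > copper (1.36)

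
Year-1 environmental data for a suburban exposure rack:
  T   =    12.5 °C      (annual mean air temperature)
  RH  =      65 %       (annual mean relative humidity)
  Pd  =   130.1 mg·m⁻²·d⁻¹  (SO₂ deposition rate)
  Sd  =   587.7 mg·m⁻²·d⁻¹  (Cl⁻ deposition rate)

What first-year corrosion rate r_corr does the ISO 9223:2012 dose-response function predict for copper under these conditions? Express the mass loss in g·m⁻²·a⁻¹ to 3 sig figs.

r_corr = 16.2 g·m⁻²·a⁻¹

copper: T>10 °C ⇒ hinge -0.080·(12.5−10) = -0.2000
  SO₂ term: 0.0053·130.1^0.26·exp(0.059·65-0.2000) = 0.7123
  Cl⁻ term: 0.01025·587.7^0.27·exp(0.036·65+0.049·12.5) = 1.098
  sum: 0.7123 + 1.098 → r_corr = 1.81 μm/a
Convert to mass loss: 1.81 μm/a × 8.96 g/cm³ = 16.22 g·m⁻²·a⁻¹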